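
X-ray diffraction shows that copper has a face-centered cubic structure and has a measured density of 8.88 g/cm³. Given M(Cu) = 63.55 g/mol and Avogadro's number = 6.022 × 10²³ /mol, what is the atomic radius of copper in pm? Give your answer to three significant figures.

For an FCC cell (Z = 4), a³ = Z·M/(N_A·ρ) = 4 × 63.55 / (6.022 × 10²³ × 8.880) = 4.754 × 10^-23 cm³, so a = 3.622 × 10^-8 cm = 362.2 pm.
Atoms touch along the face diagonal, so √2·a = 4r, so r = 0.3536 × a = 128 pm.

128 pm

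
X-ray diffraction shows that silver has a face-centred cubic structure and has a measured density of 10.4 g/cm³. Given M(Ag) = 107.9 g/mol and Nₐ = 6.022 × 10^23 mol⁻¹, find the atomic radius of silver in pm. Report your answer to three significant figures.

For an FCC cell (Z = 4), a³ = Z·M/(N_A·ρ) = 4 × 107.9 / (6.022 × 10²³ × 10.40) = 6.891 × 10^-23 cm³, so a = 4.100 × 10^-8 cm = 410.0 pm.
Atoms touch along the face diagonal, so √2·a = 4r, so r = 0.3536 × a = 145 pm.

145 pm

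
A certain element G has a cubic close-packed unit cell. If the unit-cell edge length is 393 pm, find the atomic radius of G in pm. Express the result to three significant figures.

In an FCC lattice, atoms touch along the face diagonal, so √2·a = 4r.
r = √2·a/4 = 1.4142 × 393 / 4 = 139 pm.

139 pm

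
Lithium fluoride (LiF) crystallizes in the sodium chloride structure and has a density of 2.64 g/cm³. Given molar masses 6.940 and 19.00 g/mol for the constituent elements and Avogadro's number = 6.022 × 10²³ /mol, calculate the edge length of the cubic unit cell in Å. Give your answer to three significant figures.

4.03 Å

M(LiF) = 25.94 g/mol; Z = 4 formula units per cell.
a³ = Z·M/(N_A·ρ) = 4 × 25.94 / (6.022 × 10²³ × 2.64) = 6.527 × 10^-23 cm³, so a = 4.026 × 10^-8 cm = 4.03 Å.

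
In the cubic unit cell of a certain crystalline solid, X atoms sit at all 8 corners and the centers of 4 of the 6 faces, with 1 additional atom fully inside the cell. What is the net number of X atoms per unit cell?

4

Corner atoms are shared by 8 cells (1/8 each), face atoms by 2 (1/2 each), interior atoms are unshared.
Net atoms = 8 × 1/8 + 4 × 1/2 + 1 = 1 + 2 + 1 = 4.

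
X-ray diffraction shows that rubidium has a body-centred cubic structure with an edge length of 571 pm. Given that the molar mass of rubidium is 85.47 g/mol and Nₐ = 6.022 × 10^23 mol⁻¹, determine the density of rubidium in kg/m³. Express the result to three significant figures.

1520 kg/m³

A BCC unit cell contains Z = 2 atoms.
Cell volume: a³ = (571 pm)³ = (5.710 × 10^-8 cm)³ = 1.862 × 10^-22 cm³.
ρ = Z·M/(N_A·a³) = 2 × 85.47 / (6.022 × 10²³ × 1.862 × 10^-22) = 1.525 g/cm³ = 1520 kg/m³.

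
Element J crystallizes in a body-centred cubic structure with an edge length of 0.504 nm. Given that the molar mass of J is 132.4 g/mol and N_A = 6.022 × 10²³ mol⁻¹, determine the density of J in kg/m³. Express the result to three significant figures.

A BCC unit cell contains Z = 2 atoms.
Cell volume: a³ = (0.504 nm)³ = (5.040 × 10^-8 cm)³ = 1.280 × 10^-22 cm³.
ρ = Z·M/(N_A·a³) = 2 × 132.4 / (6.022 × 10²³ × 1.280 × 10^-22) = 3.435 g/cm³ = 3430 kg/m³.

3430 kg/m³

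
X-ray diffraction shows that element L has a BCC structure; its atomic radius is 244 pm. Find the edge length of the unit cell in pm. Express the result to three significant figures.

In a BCC lattice, atoms touch along the body diagonal, so √3·a = 4r.
a = 4r/√3 = 4 × 244 / 1.7321 = 563 pm.

563 pm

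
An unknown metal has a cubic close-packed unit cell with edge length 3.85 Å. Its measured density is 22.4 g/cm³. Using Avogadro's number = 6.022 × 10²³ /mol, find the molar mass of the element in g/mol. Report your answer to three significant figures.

192 g/mol

An FCC cell has Z = 4 atoms; a = 3.850 × 10^-8 cm.
M = ρ·N_A·a³/Z = 22.4 × 6.022 × 10²³ × 5.707 × 10^-23 / 4 = 192 g/mol.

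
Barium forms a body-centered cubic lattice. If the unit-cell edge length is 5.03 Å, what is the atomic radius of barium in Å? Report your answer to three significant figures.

2.18 Å

In a BCC lattice, atoms touch along the body diagonal, so √3·a = 4r.
r = √3·a/4 = 1.7321 × 5.03 / 4 = 2.18 Å.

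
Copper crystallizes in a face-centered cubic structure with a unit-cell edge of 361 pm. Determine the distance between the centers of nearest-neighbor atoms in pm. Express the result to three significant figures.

255 pm

In an FCC structure, atoms touch along the face diagonal, so √2·a = 4r; the nearest-neighbor distance equals 2r = 0.7071·a.
d = 0.7071 × 361 = 255 pm.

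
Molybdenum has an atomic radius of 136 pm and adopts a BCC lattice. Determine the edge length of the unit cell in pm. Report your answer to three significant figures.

In a BCC lattice, atoms touch along the body diagonal, so √3·a = 4r.
a = 4r/√3 = 4 × 136 / 1.7321 = 314 pm.

314 pm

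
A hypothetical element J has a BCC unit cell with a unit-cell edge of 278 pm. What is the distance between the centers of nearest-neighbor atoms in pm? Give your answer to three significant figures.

241 pm

In a BCC structure, atoms touch along the body diagonal, so √3·a = 4r; the nearest-neighbor distance equals 2r = 0.8660·a.
d = 0.8660 × 278 = 241 pm.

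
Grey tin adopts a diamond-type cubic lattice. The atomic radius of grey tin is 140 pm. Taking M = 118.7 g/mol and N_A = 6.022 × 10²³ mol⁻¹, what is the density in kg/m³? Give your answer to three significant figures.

In a diamond cubic lattice, nearest neighbors lie along the body diagonal with √3·a = 8r, giving a = 646.6 pm = 6.466 × 10^-8 cm.
With Z = 8, ρ = Z·M/(N_A·a³) = 8 × 118.7 / (6.022 × 10²³ × 2.704 × 10^-22) = 5.832 g/cm³ = 5830 kg/m³.

5830 kg/m³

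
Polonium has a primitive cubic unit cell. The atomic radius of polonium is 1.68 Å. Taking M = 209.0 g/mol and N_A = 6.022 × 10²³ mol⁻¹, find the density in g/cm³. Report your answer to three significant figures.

In a simple cubic lattice, atoms touch along the cell edge, so a = 2r, giving a = 3.360 Å = 3.360 × 10^-8 cm.
With Z = 1, ρ = Z·M/(N_A·a³) = 1 × 209.0 / (6.022 × 10²³ × 3.793 × 10^-23) = 9.149 g/cm³.

9.15 g/cm³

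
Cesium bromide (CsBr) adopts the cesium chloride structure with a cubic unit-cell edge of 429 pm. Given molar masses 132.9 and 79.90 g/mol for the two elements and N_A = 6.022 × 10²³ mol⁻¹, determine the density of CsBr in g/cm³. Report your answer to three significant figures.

4.48 g/cm³

The cesium chloride structure contains Z = 1 formula unit per cell; M(CsBr) = 132.9 + 79.90 = 212.8 g/mol.
a³ = (4.290 × 10^-8 cm)³ = 7.895 × 10^-23 cm³.
ρ = 1 × 212.8 / (6.022 × 10²³ × 7.895 × 10^-23) = 4.476 g/cm³.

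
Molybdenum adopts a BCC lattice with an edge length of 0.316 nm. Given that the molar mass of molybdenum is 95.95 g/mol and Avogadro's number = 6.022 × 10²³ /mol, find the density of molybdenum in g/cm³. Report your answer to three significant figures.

10.1 g/cm³

A BCC unit cell contains Z = 2 atoms.
Cell volume: a³ = (0.316 nm)³ = (3.160 × 10^-8 cm)³ = 3.155 × 10^-23 cm³.
ρ = Z·M/(N_A·a³) = 2 × 95.95 / (6.022 × 10²³ × 3.155 × 10^-23) = 10.10 g/cm³.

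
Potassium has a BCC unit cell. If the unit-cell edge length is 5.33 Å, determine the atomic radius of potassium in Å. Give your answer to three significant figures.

2.31 Å

In a BCC lattice, atoms touch along the body diagonal, so √3·a = 4r.
r = √3·a/4 = 1.7321 × 5.33 / 4 = 2.31 Å.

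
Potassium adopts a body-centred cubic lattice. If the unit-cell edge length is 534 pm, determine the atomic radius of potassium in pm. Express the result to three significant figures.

231 pm

In a BCC lattice, atoms touch along the body diagonal, so √3·a = 4r.
r = √3·a/4 = 1.7321 × 534 / 4 = 231 pm.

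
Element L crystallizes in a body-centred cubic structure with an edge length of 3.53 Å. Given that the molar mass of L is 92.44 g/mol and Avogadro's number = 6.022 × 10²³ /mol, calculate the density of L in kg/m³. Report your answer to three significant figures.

A BCC unit cell contains Z = 2 atoms.
Cell volume: a³ = (3.53 Å)³ = (3.530 × 10^-8 cm)³ = 4.399 × 10^-23 cm³.
ρ = Z·M/(N_A·a³) = 2 × 92.44 / (6.022 × 10²³ × 4.399 × 10^-23) = 6.980 g/cm³ = 6980 kg/m³.

6980 kg/m³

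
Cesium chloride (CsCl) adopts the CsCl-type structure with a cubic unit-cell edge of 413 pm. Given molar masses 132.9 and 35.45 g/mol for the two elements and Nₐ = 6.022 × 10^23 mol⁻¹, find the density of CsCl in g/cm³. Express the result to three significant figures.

The CsCl-type structure contains Z = 1 formula unit per cell; M(CsCl) = 132.9 + 35.45 = 168.35 g/mol.
a³ = (4.130 × 10^-8 cm)³ = 7.044 × 10^-23 cm³.
ρ = 1 × 168.35 / (6.022 × 10²³ × 7.044 × 10^-23) = 3.968 g/cm³.

3.97 g/cm³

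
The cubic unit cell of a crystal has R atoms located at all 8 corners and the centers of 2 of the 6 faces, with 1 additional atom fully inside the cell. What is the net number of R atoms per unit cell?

Corner atoms are shared by 8 cells (1/8 each), face atoms by 2 (1/2 each), interior atoms are unshared.
Net atoms = 8 × 1/8 + 2 × 1/2 + 1 = 1 + 1 + 1 = 3.

3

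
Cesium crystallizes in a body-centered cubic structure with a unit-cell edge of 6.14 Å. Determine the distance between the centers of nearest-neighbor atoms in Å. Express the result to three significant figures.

5.32 Å

In a BCC structure, atoms touch along the body diagonal, so √3·a = 4r; the nearest-neighbor distance equals 2r = 0.8660·a.
d = 0.8660 × 6.14 = 5.32 Å.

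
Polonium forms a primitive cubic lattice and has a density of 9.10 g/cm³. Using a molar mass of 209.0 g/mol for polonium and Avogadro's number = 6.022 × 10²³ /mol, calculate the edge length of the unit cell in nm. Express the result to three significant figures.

0.337 nm

With Z = 1 atom per simple cubic cell, a³ = Z·M/(N_A·ρ) = 1 × 209.0 / (6.022 × 10²³ × 9.100 g/cm³) = 3.814 × 10^-23 cm³.
a = (3.814 × 10^-23)^(1/3) = 3.366 × 10^-8 cm = 0.337 nm.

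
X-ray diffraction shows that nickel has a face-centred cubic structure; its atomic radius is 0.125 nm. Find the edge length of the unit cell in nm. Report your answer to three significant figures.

In an FCC lattice, atoms touch along the face diagonal, so √2·a = 4r.
a = 4r/√2 = 4 × 0.125 / 1.4142 = 0.354 nm.

0.354 nm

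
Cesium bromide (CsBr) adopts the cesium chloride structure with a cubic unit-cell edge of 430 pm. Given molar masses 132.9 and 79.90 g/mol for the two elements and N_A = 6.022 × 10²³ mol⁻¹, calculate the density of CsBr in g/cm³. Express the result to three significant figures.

4.44 g/cm³

The cesium chloride structure contains Z = 1 formula unit per cell; M(CsBr) = 132.9 + 79.90 = 212.8 g/mol.
a³ = (4.300 × 10^-8 cm)³ = 7.951 × 10^-23 cm³.
ρ = 1 × 212.8 / (6.022 × 10²³ × 7.951 × 10^-23) = 4.445 g/cm³.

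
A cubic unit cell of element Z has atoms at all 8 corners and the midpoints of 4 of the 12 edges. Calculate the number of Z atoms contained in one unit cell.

2

Corner atoms are shared by 8 cells (1/8 each), edge atoms by 4 (1/4 each).
Net atoms = 8 × 1/8 + 4 × 1/4 = 1 + 1 = 2.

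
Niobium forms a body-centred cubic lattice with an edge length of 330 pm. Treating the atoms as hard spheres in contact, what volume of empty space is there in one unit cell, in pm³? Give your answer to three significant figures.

In a BCC lattice atoms touch along the body diagonal, so √3·a = 4r, so r = 0.4330a = 142.9 pm.
V_cell = a³ = 3.594 × 10^7 pm³; V_atoms = 2 × (4/3)πr³ = 2.444 × 10^7 pm³.
Empty space = 3.594 × 10^7 − 2.444 × 10^7 = 1.15 × 10^7 pm³.

1.15 × 10^7 pm³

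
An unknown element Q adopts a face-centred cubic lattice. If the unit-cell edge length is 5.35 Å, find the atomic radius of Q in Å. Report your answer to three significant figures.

1.89 Å

In an FCC lattice, atoms touch along the face diagonal, so √2·a = 4r.
r = √2·a/4 = 1.4142 × 5.35 / 4 = 1.89 Å.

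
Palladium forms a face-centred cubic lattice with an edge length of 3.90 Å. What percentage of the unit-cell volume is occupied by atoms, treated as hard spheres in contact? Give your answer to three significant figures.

74.0%

In an FCC lattice atoms touch along the face diagonal, so √2·a = 4r, so r = 0.3536a = 1.379 Å.
Packing fraction = Z·(4/3)πr³ / a³ = 4 × (4/3)π × (1.379)³ / (3.90)³ = 0.7405 = 74.0%.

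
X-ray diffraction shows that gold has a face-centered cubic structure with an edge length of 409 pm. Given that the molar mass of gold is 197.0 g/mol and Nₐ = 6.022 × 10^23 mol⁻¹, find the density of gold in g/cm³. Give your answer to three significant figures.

An FCC unit cell contains Z = 4 atoms.
Cell volume: a³ = (409 pm)³ = (4.090 × 10^-8 cm)³ = 6.842 × 10^-23 cm³.
ρ = Z·M/(N_A·a³) = 4 × 197.0 / (6.022 × 10²³ × 6.842 × 10^-23) = 19.13 g/cm³.

19.1 g/cm³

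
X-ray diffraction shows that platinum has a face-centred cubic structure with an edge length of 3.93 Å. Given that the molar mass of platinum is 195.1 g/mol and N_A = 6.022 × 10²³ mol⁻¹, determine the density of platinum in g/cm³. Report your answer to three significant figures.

21.4 g/cm³

An FCC unit cell contains Z = 4 atoms.
Cell volume: a³ = (3.93 Å)³ = (3.930 × 10^-8 cm)³ = 6.070 × 10^-23 cm³.
ρ = Z·M/(N_A·a³) = 4 × 195.1 / (6.022 × 10²³ × 6.070 × 10^-23) = 21.35 g/cm³.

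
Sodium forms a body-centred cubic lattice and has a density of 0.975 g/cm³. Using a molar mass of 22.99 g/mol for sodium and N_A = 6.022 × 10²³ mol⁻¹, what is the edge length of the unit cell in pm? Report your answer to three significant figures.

With Z = 2 atoms per BCC cell, a³ = Z·M/(N_A·ρ) = 2 × 22.99 / (6.022 × 10²³ × 0.9750 g/cm³) = 7.831 × 10^-23 cm³.
a = (7.831 × 10^-23)^(1/3) = 4.278 × 10^-8 cm = 428 pm.

428 pm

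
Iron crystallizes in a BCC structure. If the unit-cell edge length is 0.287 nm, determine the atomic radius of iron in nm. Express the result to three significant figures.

0.124 nm

In a BCC lattice, atoms touch along the body diagonal, so √3·a = 4r.
r = √3·a/4 = 1.7321 × 0.287 / 4 = 0.124 nm.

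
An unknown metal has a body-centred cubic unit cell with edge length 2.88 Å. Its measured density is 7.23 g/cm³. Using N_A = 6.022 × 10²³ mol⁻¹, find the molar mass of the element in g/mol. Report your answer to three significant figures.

A BCC cell has Z = 2 atoms; a = 2.880 × 10^-8 cm.
M = ρ·N_A·a³/Z = 7.23 × 6.022 × 10²³ × 2.389 × 10^-23 / 2 = 52.0 g/mol.

52.0 g/mol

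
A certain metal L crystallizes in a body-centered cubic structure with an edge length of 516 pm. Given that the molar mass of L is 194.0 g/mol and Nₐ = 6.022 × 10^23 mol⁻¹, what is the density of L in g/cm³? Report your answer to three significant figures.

4.69 g/cm³

A BCC unit cell contains Z = 2 atoms.
Cell volume: a³ = (516 pm)³ = (5.160 × 10^-8 cm)³ = 1.374 × 10^-22 cm³.
ρ = Z·M/(N_A·a³) = 2 × 194.0 / (6.022 × 10²³ × 1.374 × 10^-22) = 4.690 g/cm³.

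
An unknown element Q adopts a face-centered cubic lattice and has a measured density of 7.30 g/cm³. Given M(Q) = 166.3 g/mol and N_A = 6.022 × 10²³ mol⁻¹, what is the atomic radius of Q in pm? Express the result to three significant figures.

For an FCC cell (Z = 4), a³ = Z·M/(N_A·ρ) = 4 × 166.3 / (6.022 × 10²³ × 7.300) = 1.513 × 10^-22 cm³, so a = 5.329 × 10^-8 cm = 532.9 pm.
Atoms touch along the face diagonal, so √2·a = 4r, so r = 0.3536 × a = 188 pm.

188 pm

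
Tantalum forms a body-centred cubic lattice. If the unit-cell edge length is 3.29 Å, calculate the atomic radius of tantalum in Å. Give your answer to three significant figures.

1.42 Å

In a BCC lattice, atoms touch along the body diagonal, so √3·a = 4r.
r = √3·a/4 = 1.7321 × 3.29 / 4 = 1.42 Å.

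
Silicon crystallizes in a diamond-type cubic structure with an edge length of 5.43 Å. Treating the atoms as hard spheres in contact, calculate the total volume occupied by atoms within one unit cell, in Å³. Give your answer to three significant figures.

In a diamond cubic lattice nearest neighbors lie along the body diagonal with √3·a = 8r, so r = 0.2165a = 1.176 Å.
V_atoms = Z × (4/3)πr³ = 8 × (4/3)π × (1.176)³ = 54.4 Å³.

54.4 Å³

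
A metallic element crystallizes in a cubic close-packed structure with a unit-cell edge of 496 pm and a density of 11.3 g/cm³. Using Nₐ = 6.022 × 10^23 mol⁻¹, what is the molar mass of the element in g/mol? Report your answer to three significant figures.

208 g/mol

An FCC cell has Z = 4 atoms; a = 4.960 × 10^-8 cm.
M = ρ·N_A·a³/Z = 11.3 × 6.022 × 10²³ × 1.220 × 10^-22 / 4 = 208 g/mol.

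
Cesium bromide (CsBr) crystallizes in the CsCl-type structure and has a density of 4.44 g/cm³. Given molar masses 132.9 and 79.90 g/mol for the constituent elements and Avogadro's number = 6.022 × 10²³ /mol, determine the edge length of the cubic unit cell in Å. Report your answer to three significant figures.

4.30 Å

M(CsBr) = 212.8 g/mol; Z = 1 formula unit per cell.
a³ = Z·M/(N_A·ρ) = 1 × 212.8 / (6.022 × 10²³ × 4.44) = 7.959 × 10^-23 cm³, so a = 4.301 × 10^-8 cm = 4.30 Å.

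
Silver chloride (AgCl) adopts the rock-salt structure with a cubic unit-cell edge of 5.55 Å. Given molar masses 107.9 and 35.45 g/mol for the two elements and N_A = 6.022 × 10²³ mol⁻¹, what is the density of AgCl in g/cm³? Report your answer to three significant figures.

The rock-salt structure contains Z = 4 formula units per cell; M(AgCl) = 107.9 + 35.45 = 143.35 g/mol.
a³ = (5.550 × 10^-8 cm)³ = 1.710 × 10^-22 cm³.
ρ = 4 × 143.35 / (6.022 × 10²³ × 1.710 × 10^-22) = 5.570 g/cm³.

5.57 g/cm³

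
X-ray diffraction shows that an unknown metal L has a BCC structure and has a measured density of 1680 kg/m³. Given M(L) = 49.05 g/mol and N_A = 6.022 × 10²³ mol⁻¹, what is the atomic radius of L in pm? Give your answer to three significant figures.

For a BCC cell (Z = 2), a³ = Z·M/(N_A·ρ) = 2 × 49.05 / (6.022 × 10²³ × 1.680) = 9.697 × 10^-23 cm³, so a = 4.594 × 10^-8 cm = 459.4 pm.
Atoms touch along the body diagonal, so √3·a = 4r, so r = 0.4330 × a = 199 pm.

199 pm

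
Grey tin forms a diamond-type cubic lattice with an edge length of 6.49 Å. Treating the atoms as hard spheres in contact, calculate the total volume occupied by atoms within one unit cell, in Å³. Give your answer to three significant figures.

In a diamond cubic lattice nearest neighbors lie along the body diagonal with √3·a = 8r, so r = 0.2165a = 1.405 Å.
V_atoms = Z × (4/3)πr³ = 8 × (4/3)π × (1.405)³ = 93.0 Å³.

93.0 Å³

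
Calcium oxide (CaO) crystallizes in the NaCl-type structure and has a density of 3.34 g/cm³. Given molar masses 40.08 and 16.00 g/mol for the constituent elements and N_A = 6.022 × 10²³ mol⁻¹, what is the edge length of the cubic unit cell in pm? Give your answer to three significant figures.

M(CaO) = 56.08 g/mol; Z = 4 formula units per cell.
a³ = Z·M/(N_A·ρ) = 4 × 56.08 / (6.022 × 10²³ × 3.34) = 1.115 × 10^-22 cm³, so a = 4.813 × 10^-8 cm = 481 pm.

481 pm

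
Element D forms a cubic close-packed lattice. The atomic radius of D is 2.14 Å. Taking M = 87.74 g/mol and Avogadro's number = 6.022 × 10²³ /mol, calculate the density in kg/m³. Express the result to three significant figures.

2630 kg/m³

In an FCC lattice, atoms touch along the face diagonal, so √2·a = 4r, giving a = 6.053 Å = 6.053 × 10^-8 cm.
With Z = 4, ρ = Z·M/(N_A·a³) = 4 × 87.74 / (6.022 × 10²³ × 2.218 × 10^-22) = 2.628 g/cm³ = 2630 kg/m³.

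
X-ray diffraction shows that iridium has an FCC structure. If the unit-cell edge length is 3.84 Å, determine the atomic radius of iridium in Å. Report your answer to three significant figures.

1.36 Å

In an FCC lattice, atoms touch along the face diagonal, so √2·a = 4r.
r = √2·a/4 = 1.4142 × 3.84 / 4 = 1.36 Å.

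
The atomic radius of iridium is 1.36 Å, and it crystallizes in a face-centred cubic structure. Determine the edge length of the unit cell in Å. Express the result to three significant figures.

In an FCC lattice, atoms touch along the face diagonal, so √2·a = 4r.
a = 4r/√2 = 4 × 1.36 / 1.4142 = 3.85 Å.

3.85 Å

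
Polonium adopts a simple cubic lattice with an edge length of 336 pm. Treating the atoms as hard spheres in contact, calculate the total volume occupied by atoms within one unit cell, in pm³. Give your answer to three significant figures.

1.99 × 10^7 pm³

In a simple cubic lattice atoms touch along the cell edge, so a = 2r, so r = 0.5000a = 168.0 pm.
V_atoms = Z × (4/3)πr³ = 1 × (4/3)π × (168.0)³ = 1.99 × 10^7 pm³.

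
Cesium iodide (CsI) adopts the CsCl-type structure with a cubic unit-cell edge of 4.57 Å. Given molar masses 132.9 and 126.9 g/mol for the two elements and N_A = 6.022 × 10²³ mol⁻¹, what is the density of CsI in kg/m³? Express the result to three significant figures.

The CsCl-type structure contains Z = 1 formula unit per cell; M(CsI) = 132.9 + 126.9 = 259.8 g/mol.
a³ = (4.570 × 10^-8 cm)³ = 9.544 × 10^-23 cm³.
ρ = 1 × 259.8 / (6.022 × 10²³ × 9.544 × 10^-23) = 4.520 g/cm³ = 4520 kg/m³.

4520 kg/m³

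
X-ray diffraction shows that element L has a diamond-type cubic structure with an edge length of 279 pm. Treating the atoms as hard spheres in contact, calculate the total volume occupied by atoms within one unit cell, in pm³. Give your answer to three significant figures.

In a diamond cubic lattice nearest neighbors lie along the body diagonal with √3·a = 8r, so r = 0.2165a = 60.41 pm.
V_atoms = Z × (4/3)πr³ = 8 × (4/3)π × (60.41)³ = 7.39 × 10^6 pm³.

7.39 × 10^6 pm³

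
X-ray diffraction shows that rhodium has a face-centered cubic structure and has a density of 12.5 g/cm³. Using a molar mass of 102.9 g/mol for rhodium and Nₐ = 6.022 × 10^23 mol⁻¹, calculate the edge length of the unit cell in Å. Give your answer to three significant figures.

With Z = 4 atoms per FCC cell, a³ = Z·M/(N_A·ρ) = 4 × 102.9 / (6.022 × 10²³ × 12.50 g/cm³) = 5.468 × 10^-23 cm³.
a = (5.468 × 10^-23)^(1/3) = 3.796 × 10^-8 cm = 3.80 Å.

3.80 Å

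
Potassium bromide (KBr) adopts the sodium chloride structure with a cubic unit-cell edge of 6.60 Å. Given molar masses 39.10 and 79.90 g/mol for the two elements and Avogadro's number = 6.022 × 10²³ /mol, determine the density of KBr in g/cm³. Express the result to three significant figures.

The sodium chloride structure contains Z = 4 formula units per cell; M(KBr) = 39.10 + 79.90 = 119.0 g/mol.
a³ = (6.600 × 10^-8 cm)³ = 2.875 × 10^-22 cm³.
ρ = 4 × 119.0 / (6.022 × 10²³ × 2.875 × 10^-22) = 2.749 g/cm³.

2.75 g/cm³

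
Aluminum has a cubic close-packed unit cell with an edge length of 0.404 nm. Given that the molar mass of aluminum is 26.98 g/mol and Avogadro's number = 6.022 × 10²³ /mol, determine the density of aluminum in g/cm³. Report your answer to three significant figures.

2.72 g/cm³

An FCC unit cell contains Z = 4 atoms.
Cell volume: a³ = (0.404 nm)³ = (4.040 × 10^-8 cm)³ = 6.594 × 10^-23 cm³.
ρ = Z·M/(N_A·a³) = 4 × 26.98 / (6.022 × 10²³ × 6.594 × 10^-23) = 2.718 g/cm³.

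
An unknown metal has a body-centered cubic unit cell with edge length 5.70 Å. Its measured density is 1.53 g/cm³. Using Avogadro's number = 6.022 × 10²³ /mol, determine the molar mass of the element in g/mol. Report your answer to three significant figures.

A BCC cell has Z = 2 atoms; a = 5.700 × 10^-8 cm.
M = ρ·N_A·a³/Z = 1.53 × 6.022 × 10²³ × 1.852 × 10^-22 / 2 = 85.3 g/mol.

85.3 g/mol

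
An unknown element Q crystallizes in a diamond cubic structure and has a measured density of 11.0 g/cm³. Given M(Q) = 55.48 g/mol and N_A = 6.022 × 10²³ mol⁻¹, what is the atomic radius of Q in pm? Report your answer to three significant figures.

87.9 pm

For a diamond cubic cell (Z = 8), a³ = Z·M/(N_A·ρ) = 8 × 55.48 / (6.022 × 10²³ × 11.00) = 6.700 × 10^-23 cm³, so a = 4.062 × 10^-8 cm = 406.2 pm.
Nearest neighbors lie along the body diagonal with √3·a = 8r, so r = 0.2165 × a = 87.9 pm.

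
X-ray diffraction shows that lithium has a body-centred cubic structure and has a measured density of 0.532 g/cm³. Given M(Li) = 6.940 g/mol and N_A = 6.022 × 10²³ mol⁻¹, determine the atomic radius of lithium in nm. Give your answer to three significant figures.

For a BCC cell (Z = 2), a³ = Z·M/(N_A·ρ) = 2 × 6.940 / (6.022 × 10²³ × 0.5320) = 4.332 × 10^-23 cm³, so a = 3.512 × 10^-8 cm = 0.3512 nm.
Atoms touch along the body diagonal, so √3·a = 4r, so r = 0.4330 × a = 0.152 nm.

0.152 nm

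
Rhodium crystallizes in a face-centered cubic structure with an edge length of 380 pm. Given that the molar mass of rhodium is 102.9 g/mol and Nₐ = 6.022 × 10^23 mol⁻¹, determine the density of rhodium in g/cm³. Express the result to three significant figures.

An FCC unit cell contains Z = 4 atoms.
Cell volume: a³ = (380 pm)³ = (3.800 × 10^-8 cm)³ = 5.487 × 10^-23 cm³.
ρ = Z·M/(N_A·a³) = 4 × 102.9 / (6.022 × 10²³ × 5.487 × 10^-23) = 12.46 g/cm³.

12.5 g/cm³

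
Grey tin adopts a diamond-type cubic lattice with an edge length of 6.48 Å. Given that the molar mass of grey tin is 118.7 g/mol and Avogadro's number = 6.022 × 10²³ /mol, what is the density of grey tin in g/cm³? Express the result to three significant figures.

A diamond cubic unit cell contains Z = 8 atoms.
Cell volume: a³ = (6.48 Å)³ = (6.480 × 10^-8 cm)³ = 2.721 × 10^-22 cm³.
ρ = Z·M/(N_A·a³) = 8 × 118.7 / (6.022 × 10²³ × 2.721 × 10^-22) = 5.795 g/cm³.

5.80 g/cm³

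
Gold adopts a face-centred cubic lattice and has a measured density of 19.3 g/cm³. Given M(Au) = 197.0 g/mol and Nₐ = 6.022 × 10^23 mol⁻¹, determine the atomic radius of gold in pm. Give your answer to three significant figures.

144 pm

For an FCC cell (Z = 4), a³ = Z·M/(N_A·ρ) = 4 × 197.0 / (6.022 × 10²³ × 19.30) = 6.780 × 10^-23 cm³, so a = 4.078 × 10^-8 cm = 407.8 pm.
Atoms touch along the face diagonal, so √2·a = 4r, so r = 0.3536 × a = 144 pm.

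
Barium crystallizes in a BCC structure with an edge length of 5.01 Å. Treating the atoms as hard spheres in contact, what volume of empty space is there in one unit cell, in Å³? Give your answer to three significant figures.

In a BCC lattice atoms touch along the body diagonal, so √3·a = 4r, so r = 0.4330a = 2.169 Å.
V_cell = a³ = 125.8 Å³; V_atoms = 2 × (4/3)πr³ = 85.53 Å³.
Empty space = 125.8 − 85.53 = 40.2 Å³.

40.2 Å³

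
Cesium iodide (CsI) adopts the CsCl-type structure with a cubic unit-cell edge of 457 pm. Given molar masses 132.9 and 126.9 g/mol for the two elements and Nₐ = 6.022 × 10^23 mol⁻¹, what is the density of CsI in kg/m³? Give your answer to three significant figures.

The CsCl-type structure contains Z = 1 formula unit per cell; M(CsI) = 132.9 + 126.9 = 259.8 g/mol.
a³ = (4.570 × 10^-8 cm)³ = 9.544 × 10^-23 cm³.
ρ = 1 × 259.8 / (6.022 × 10²³ × 9.544 × 10^-23) = 4.520 g/cm³ = 4520 kg/m³.

4520 kg/m³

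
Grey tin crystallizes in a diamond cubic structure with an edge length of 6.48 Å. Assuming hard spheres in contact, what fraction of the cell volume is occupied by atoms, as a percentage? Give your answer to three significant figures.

In a diamond cubic lattice nearest neighbors lie along the body diagonal with √3·a = 8r, so r = 0.2165a = 1.403 Å.
Packing fraction = Z·(4/3)πr³ / a³ = 8 × (4/3)π × (1.403)³ / (6.48)³ = 0.3401 = 34.0%.

34.0%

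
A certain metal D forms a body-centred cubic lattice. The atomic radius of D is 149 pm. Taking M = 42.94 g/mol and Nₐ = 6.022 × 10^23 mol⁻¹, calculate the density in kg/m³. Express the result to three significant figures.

3500 kg/m³

In a BCC lattice, atoms touch along the body diagonal, so √3·a = 4r, giving a = 344.1 pm = 3.441 × 10^-8 cm.
With Z = 2, ρ = Z·M/(N_A·a³) = 2 × 42.94 / (6.022 × 10²³ × 4.074 × 10^-23) = 3.500 g/cm³ = 3500 kg/m³.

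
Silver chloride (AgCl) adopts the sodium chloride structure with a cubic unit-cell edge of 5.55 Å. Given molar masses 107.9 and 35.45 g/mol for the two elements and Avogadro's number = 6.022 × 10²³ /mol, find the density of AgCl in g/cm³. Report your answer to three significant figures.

The sodium chloride structure contains Z = 4 formula units per cell; M(AgCl) = 107.9 + 35.45 = 143.35 g/mol.
a³ = (5.550 × 10^-8 cm)³ = 1.710 × 10^-22 cm³.
ρ = 4 × 143.35 / (6.022 × 10²³ × 1.710 × 10^-22) = 5.570 g/cm³.

5.57 g/cm³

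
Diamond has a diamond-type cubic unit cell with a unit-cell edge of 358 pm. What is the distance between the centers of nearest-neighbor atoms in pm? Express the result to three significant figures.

In a diamond cubic structure, nearest neighbors lie along the body diagonal with √3·a = 8r; the nearest-neighbor distance equals 2r = 0.4330·a.
d = 0.4330 × 358 = 155 pm.

155 pm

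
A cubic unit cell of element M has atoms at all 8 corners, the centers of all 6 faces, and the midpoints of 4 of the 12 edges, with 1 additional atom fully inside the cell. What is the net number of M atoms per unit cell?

6

Corner atoms are shared by 8 cells (1/8 each), face atoms by 2 (1/2 each), edge atoms by 4 (1/4 each), interior atoms are unshared.
Net atoms = 8 × 1/8 + 6 × 1/2 + 4 × 1/4 + 1 = 1 + 3 + 1 + 1 = 6.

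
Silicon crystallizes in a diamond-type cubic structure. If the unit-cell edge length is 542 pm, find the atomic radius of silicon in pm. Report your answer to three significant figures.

117 pm

In a diamond cubic lattice, nearest neighbors lie along the body diagonal with √3·a = 8r.
r = √3·a/8 = 1.7321 × 542 / 8 = 117 pm.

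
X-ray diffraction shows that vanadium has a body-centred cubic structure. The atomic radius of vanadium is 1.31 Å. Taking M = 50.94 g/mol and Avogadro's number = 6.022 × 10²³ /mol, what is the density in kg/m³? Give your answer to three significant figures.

In a BCC lattice, atoms touch along the body diagonal, so √3·a = 4r, giving a = 3.025 Å = 3.025 × 10^-8 cm.
With Z = 2, ρ = Z·M/(N_A·a³) = 2 × 50.94 / (6.022 × 10²³ × 2.769 × 10^-23) = 6.110 g/cm³ = 6110 kg/m³.

6110 kg/m³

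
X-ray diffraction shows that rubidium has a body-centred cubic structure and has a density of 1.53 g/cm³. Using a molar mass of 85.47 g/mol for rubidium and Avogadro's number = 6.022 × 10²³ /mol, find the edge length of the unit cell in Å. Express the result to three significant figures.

With Z = 2 atoms per BCC cell, a³ = Z·M/(N_A·ρ) = 2 × 85.47 / (6.022 × 10²³ × 1.530 g/cm³) = 1.855 × 10^-22 cm³.
a = (1.855 × 10^-22)^(1/3) = 5.703 × 10^-8 cm = 5.70 Å.

5.70 Å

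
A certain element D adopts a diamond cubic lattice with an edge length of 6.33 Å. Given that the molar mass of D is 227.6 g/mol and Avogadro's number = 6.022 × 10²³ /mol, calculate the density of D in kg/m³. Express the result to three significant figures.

11900 kg/m³

A diamond cubic unit cell contains Z = 8 atoms.
Cell volume: a³ = (6.33 Å)³ = (6.330 × 10^-8 cm)³ = 2.536 × 10^-22 cm³.
ρ = Z·M/(N_A·a³) = 8 × 227.6 / (6.022 × 10²³ × 2.536 × 10^-22) = 11.92 g/cm³ = 11900 kg/m³.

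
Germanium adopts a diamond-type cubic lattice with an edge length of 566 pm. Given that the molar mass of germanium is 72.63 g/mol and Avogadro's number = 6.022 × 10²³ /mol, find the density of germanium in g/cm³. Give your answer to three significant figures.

A diamond cubic unit cell contains Z = 8 atoms.
Cell volume: a³ = (566 pm)³ = (5.660 × 10^-8 cm)³ = 1.813 × 10^-22 cm³.
ρ = Z·M/(N_A·a³) = 8 × 72.63 / (6.022 × 10²³ × 1.813 × 10^-22) = 5.321 g/cm³.

5.32 g/cm³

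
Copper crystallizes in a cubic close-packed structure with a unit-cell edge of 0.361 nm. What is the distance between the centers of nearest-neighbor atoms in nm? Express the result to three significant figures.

In an FCC structure, atoms touch along the face diagonal, so √2·a = 4r; the nearest-neighbor distance equals 2r = 0.7071·a.
d = 0.7071 × 0.361 = 0.255 nm.

0.255 nm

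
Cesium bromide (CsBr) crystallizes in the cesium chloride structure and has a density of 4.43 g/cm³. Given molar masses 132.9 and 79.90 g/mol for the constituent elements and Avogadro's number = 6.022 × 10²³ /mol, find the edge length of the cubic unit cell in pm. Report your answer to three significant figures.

430 pm

M(CsBr) = 212.8 g/mol; Z = 1 formula unit per cell.
a³ = Z·M/(N_A·ρ) = 1 × 212.8 / (6.022 × 10²³ × 4.43) = 7.977 × 10^-23 cm³, so a = 4.305 × 10^-8 cm = 430 pm.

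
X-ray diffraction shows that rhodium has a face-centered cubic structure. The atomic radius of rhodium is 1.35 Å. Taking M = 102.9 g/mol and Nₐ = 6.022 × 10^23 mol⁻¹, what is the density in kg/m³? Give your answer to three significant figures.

In an FCC lattice, atoms touch along the face diagonal, so √2·a = 4r, giving a = 3.818 Å = 3.818 × 10^-8 cm.
With Z = 4, ρ = Z·M/(N_A·a³) = 4 × 102.9 / (6.022 × 10²³ × 5.567 × 10^-23) = 12.28 g/cm³ = 12300 kg/m³.

12300 kg/m³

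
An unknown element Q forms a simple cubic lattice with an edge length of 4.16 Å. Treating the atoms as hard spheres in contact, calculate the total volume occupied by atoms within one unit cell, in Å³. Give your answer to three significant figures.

In a simple cubic lattice atoms touch along the cell edge, so a = 2r, so r = 0.5000a = 2.080 Å.
V_atoms = Z × (4/3)πr³ = 1 × (4/3)π × (2.080)³ = 37.7 Å³.

37.7 Å³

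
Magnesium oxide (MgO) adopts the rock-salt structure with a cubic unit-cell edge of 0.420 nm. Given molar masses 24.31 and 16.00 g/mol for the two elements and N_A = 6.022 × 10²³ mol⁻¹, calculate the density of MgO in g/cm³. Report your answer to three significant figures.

3.61 g/cm³

The rock-salt structure contains Z = 4 formula units per cell; M(MgO) = 24.31 + 16.00 = 40.31 g/mol.
a³ = (4.200 × 10^-8 cm)³ = 7.409 × 10^-23 cm³.
ρ = 4 × 40.31 / (6.022 × 10²³ × 7.409 × 10^-23) = 3.614 g/cm³.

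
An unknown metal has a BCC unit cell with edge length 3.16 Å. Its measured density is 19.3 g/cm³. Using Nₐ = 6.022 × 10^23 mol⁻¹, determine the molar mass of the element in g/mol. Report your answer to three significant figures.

183 g/mol

A BCC cell has Z = 2 atoms; a = 3.160 × 10^-8 cm.
M = ρ·N_A·a³/Z = 19.3 × 6.022 × 10²³ × 3.155 × 10^-23 / 2 = 183 g/mol.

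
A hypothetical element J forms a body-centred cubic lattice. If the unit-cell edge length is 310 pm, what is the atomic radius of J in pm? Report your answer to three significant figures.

134 pm

In a BCC lattice, atoms touch along the body diagonal, so √3·a = 4r.
r = √3·a/4 = 1.7321 × 310 / 4 = 134 pm.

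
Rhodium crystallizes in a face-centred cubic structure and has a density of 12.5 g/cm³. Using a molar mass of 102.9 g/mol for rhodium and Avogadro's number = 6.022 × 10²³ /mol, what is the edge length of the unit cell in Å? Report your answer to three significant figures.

3.80 Å

With Z = 4 atoms per FCC cell, a³ = Z·M/(N_A·ρ) = 4 × 102.9 / (6.022 × 10²³ × 12.50 g/cm³) = 5.468 × 10^-23 cm³.
a = (5.468 × 10^-23)^(1/3) = 3.796 × 10^-8 cm = 3.80 Å.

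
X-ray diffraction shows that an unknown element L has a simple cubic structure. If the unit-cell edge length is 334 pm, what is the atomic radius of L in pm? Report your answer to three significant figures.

In a simple cubic lattice, atoms touch along the cell edge, so a = 2r.
r = a/2 = 334/2 = 167 pm.

167 pm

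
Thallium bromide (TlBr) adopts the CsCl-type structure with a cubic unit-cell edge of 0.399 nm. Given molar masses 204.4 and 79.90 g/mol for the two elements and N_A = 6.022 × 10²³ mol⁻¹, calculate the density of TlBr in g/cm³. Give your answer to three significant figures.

The CsCl-type structure contains Z = 1 formula unit per cell; M(TlBr) = 204.4 + 79.90 = 284.3 g/mol.
a³ = (3.990 × 10^-8 cm)³ = 6.352 × 10^-23 cm³.
ρ = 1 × 284.3 / (6.022 × 10²³ × 6.352 × 10^-23) = 7.432 g/cm³.

7.43 g/cm³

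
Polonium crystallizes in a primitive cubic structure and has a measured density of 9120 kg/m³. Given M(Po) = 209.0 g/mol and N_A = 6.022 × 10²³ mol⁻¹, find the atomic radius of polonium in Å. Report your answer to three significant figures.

For a simple cubic cell (Z = 1), a³ = Z·M/(N_A·ρ) = 1 × 209.0 / (6.022 × 10²³ × 9.120) = 3.805 × 10^-23 cm³, so a = 3.364 × 10^-8 cm = 3.364 Å.
Atoms touch along the cell edge, so a = 2r, so r = 0.5000 × a = 1.68 Å.

1.68 Å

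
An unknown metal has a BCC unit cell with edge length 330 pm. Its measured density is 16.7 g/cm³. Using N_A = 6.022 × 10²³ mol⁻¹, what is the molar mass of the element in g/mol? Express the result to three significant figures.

181 g/mol

A BCC cell has Z = 2 atoms; a = 3.300 × 10^-8 cm.
M = ρ·N_A·a³/Z = 16.7 × 6.022 × 10²³ × 3.594 × 10^-23 / 2 = 181 g/mol.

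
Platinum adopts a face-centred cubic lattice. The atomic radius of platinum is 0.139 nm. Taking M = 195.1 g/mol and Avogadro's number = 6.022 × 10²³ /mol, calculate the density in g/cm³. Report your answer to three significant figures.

21.3 g/cm³

In an FCC lattice, atoms touch along the face diagonal, so √2·a = 4r, giving a = 0.3932 nm = 3.932 × 10^-8 cm.
With Z = 4, ρ = Z·M/(N_A·a³) = 4 × 195.1 / (6.022 × 10²³ × 6.077 × 10^-23) = 21.33 g/cm³.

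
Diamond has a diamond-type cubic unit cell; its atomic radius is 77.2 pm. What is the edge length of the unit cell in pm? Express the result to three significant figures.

357 pm

In a diamond cubic lattice, nearest neighbors lie along the body diagonal with √3·a = 8r.
a = 8r/√3 = 8 × 77.2 / 1.7321 = 357 pm.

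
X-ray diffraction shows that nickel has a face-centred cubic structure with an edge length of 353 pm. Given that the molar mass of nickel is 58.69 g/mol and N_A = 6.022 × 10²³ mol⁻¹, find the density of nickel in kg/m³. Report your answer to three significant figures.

8860 kg/m³

An FCC unit cell contains Z = 4 atoms.
Cell volume: a³ = (353 pm)³ = (3.530 × 10^-8 cm)³ = 4.399 × 10^-23 cm³.
ρ = Z·M/(N_A·a³) = 4 × 58.69 / (6.022 × 10²³ × 4.399 × 10^-23) = 8.863 g/cm³ = 8860 kg/m³.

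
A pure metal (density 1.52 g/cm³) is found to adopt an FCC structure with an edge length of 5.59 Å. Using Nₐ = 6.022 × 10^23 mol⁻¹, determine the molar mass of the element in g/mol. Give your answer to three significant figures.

40.0 g/mol

An FCC cell has Z = 4 atoms; a = 5.590 × 10^-8 cm.
M = ρ·N_A·a³/Z = 1.52 × 6.022 × 10²³ × 1.747 × 10^-22 / 4 = 40.0 g/mol.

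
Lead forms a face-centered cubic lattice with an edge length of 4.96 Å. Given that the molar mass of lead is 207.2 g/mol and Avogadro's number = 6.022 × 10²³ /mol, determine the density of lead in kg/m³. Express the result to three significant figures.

An FCC unit cell contains Z = 4 atoms.
Cell volume: a³ = (4.96 Å)³ = (4.960 × 10^-8 cm)³ = 1.220 × 10^-22 cm³.
ρ = Z·M/(N_A·a³) = 4 × 207.2 / (6.022 × 10²³ × 1.220 × 10^-22) = 11.28 g/cm³ = 11300 kg/m³.

11300 kg/m³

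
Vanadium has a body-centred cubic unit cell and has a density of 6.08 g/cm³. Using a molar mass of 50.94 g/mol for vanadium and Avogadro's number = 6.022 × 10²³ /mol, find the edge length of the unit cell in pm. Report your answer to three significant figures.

With Z = 2 atoms per BCC cell, a³ = Z·M/(N_A·ρ) = 2 × 50.94 / (6.022 × 10²³ × 6.080 g/cm³) = 2.783 × 10^-23 cm³.
a = (2.783 × 10^-23)^(1/3) = 3.030 × 10^-8 cm = 303 pm.

303 pm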